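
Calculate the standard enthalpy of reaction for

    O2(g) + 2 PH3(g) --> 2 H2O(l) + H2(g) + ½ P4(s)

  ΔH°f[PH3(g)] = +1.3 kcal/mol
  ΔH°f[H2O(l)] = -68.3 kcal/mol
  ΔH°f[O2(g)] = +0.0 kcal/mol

ΔH_rxn = -139.2 kcal/mol

Products: 2·(-68.3) + 1·(+0.0) + 1/2·(+0.0) = -136.6
Reactants: 1·(+0.0) + 2·(+1.3) = +2.6
ΔH_rxn = (-136.6) − (+2.6) = -139.2 kcal/mol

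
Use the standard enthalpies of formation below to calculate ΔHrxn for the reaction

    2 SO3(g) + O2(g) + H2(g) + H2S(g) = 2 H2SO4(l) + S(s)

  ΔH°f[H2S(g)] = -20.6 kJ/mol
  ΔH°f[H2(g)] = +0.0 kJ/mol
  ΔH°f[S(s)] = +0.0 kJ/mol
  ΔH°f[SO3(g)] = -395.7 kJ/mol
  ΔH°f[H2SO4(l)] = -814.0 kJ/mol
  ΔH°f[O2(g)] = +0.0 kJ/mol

ΔHrxn = -816.0 kJ/mol

ΔH°rxn = Σ nΔHf°(products) − Σ nΔHf°(reactants).
Products: 2·(-814.0) + 1·(+0.0) = -1628.0
Reactants: 2·(-395.7) + 1·(+0.0) + 1·(+0.0) + 1·(-20.6) = -812.0
ΔHrxn = (-1628.0) − (-812.0) = -816.0 kJ/mol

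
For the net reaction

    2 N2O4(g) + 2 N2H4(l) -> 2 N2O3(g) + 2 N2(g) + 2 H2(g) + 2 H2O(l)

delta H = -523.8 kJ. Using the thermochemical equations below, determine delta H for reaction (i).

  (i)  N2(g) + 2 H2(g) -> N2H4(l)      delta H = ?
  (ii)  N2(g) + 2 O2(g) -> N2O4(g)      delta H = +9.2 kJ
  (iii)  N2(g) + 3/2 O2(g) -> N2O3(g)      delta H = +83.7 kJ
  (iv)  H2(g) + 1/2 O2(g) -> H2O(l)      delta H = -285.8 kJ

(i) reversed and × 2 (reverse to put N2H4(l) on the reactant side; ×2 to match 2 N2H4(l) in the target): contributes −2·x
(ii) reversed and × 2 (reverse to put N2O4(g) on the reactant side; scale by 2 for the 2 N2O4(g)): (-2)·(+9.2) = -18.4 kJ
(iii) × 2 (scale by 2 for the 2 N2O3(g)): (2)·(+83.7) = +167.4 kJ
(iv) × 2 (×2 to match 2 H2O(l) in the target): (2)·(-285.8) = -571.6 kJ
-523.8 = (-18.4) + (+167.4) + (-571.6) − 2·x
x = (-523.8 − (-422.6)) / (-2) = 50.6 kJ

delta H = 50.6 kJ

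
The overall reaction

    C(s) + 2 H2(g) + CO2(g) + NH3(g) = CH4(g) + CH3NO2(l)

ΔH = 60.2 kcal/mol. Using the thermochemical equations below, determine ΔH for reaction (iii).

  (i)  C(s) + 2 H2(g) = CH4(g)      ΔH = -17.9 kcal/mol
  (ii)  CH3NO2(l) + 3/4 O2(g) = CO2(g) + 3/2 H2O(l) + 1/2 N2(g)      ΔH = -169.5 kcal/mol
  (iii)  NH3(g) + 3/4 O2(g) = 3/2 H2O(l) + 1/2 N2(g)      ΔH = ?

ΔH = -91.4 kcal/mol

(i) as written: -17.9 kcal/mol
(ii) reversed: +169.5 kcal/mol
(iii) as written: contributes x
+60.2 = (-17.9) + (+169.5) + x
x = (+60.2 − (+151.6)) / (1) = -91.4 kcal/mol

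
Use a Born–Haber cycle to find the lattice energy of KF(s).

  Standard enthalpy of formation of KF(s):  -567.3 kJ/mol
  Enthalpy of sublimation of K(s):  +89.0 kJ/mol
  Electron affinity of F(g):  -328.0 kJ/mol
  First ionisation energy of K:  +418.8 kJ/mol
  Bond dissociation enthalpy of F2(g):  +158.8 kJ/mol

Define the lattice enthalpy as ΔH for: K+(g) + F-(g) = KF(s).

U = -826.5 kJ/mol

ΔHf° = 1·ΔHsub + 1·(ΣIE) + 1/2·D(F2) + 1·EA + U
-567.3 = 1·(+89.0) + 1·(+418.8) + 1/2·(+158.8) + 1·(-328.0) + U
U = -567.3 − (+259.2) = -826.5 kJ/mol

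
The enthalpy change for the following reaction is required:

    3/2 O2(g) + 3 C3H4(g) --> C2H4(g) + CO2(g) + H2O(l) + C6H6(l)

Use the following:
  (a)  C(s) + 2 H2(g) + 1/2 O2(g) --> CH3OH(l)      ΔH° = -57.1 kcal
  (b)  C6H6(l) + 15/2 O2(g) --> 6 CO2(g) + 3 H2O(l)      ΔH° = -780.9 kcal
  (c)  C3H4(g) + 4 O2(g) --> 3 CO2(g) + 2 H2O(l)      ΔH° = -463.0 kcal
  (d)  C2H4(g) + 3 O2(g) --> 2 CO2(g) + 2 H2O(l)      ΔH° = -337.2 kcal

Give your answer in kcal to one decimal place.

ΔH° = -270.9 kcal

(a): not needed.
(b) reversed: +780.9 kcal
(c) × 3: (3)·(-463.0) = -1389.0 kcal
(d) reversed: +337.2 kcal
Summing the manipulated equations, ΔH° = (+780.9) + (-1389.0) + (+337.2) = -270.9 kcal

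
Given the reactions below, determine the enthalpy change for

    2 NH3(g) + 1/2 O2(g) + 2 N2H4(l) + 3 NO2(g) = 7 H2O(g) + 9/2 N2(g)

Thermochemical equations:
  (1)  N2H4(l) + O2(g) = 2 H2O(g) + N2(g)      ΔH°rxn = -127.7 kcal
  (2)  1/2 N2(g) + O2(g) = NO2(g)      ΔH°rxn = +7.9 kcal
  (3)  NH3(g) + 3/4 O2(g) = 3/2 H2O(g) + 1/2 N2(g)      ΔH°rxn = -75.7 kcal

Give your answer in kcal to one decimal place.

ΔH°rxn = -430.5 kcal

(1) × 2 (scale by 2 for the 2 N2H4(l)): (2)·(-127.7) = -255.4 kcal
(2) reversed and × 3 (reverse to put NO2(g) on the reactant side; ×3 to match 3 NO2(g) in the target): (-3)·(+7.9) = -23.7 kcal
(3) × 2 (×2 to match 2 NH3(g) in the target): (2)·(-75.7) = -151.4 kcal
By Hess's law, ΔH°rxn = (2)·(-127.7) + (-3)·(+7.9) + (2)·(-75.7) = -430.5 kcal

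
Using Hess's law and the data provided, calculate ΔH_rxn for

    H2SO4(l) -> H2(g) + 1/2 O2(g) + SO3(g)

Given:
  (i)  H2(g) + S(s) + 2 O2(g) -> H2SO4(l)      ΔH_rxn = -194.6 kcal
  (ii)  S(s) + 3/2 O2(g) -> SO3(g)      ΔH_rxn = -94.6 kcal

ΔH_rxn = 100.0 kcal

(i) reversed: +194.6 kcal
(ii) as written: -94.6 kcal
Since enthalpy is a state function, ΔH_rxn = (-1)·(-194.6) + (1)·(-94.6) = 100.0 kcal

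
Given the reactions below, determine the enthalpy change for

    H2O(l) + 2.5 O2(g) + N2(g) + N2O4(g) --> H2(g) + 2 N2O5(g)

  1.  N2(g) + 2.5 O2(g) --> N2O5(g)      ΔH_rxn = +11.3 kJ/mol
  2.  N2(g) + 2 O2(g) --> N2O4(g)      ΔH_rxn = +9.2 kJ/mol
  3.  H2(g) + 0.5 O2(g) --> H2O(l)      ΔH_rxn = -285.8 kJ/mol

eq. 1 × 2 (scale by 2 for the 2 N2O5(g)): (2)·(+11.3) = +22.6 kJ/mol
eq. 2 reversed (reverse to put N2O4(g) on the reactant side): -9.2 kJ/mol
eq. 3 reversed (H2O(l) must end up as a reactant): +285.8 kJ/mol
Combining the equations, ΔH_rxn = (2)·(+11.3) + (-1)·(+9.2) + (-1)·(-285.8) = 299.2 kJ/mol

ΔH_rxn = 299.2 kJ/mol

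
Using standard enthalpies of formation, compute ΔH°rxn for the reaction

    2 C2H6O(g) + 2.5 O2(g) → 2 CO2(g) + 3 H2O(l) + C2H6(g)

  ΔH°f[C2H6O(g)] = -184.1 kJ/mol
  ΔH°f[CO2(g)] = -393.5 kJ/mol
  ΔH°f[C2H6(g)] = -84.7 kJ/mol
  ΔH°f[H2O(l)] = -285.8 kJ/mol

ΔH°rxn = -1360.9 kJ/mol

ΔH°rxn = Σ nΔHf°(products) − Σ nΔHf°(reactants).
Products: 2·(-393.5) + 3·(-285.8) + 1·(-84.7) = -1729.1
Reactants: 2·(-184.1) + 5/2·(+0.0) = -368.2
ΔH°rxn = (-1729.1) − (-368.2) = -1360.9 kJ/mol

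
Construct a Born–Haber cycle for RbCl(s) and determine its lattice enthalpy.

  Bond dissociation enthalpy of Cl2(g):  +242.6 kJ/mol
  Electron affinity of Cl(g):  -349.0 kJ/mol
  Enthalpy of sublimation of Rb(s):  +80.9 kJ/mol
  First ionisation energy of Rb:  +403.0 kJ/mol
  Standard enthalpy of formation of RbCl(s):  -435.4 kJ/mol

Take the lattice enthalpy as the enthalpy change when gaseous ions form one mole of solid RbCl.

ΔHf° = 1·ΔHsub + 1·(ΣIE) + 1/2·D(Cl2) + 1·EA + U
-435.4 = 1·(+80.9) + 1·(+403.0) + 1/2·(+242.6) + 1·(-349.0) + U
U = -435.4 − (+256.2) = -691.6 kJ/mol

U = -691.6 kJ/mol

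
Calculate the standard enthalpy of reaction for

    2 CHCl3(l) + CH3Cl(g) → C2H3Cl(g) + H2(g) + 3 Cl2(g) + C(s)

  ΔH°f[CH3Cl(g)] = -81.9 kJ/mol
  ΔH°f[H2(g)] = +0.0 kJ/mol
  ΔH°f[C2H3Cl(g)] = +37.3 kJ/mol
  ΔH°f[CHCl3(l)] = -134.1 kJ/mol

Products: 1·(+37.3) + 1·(+0.0) + 3·(+0.0) + 1·(+0.0) = +37.3
Reactants: 2·(-134.1) + 1·(-81.9) = -350.1
ΔH° = (+37.3) − (-350.1) = 387.4 kJ/mol

ΔH° = 387.4 kJ/mol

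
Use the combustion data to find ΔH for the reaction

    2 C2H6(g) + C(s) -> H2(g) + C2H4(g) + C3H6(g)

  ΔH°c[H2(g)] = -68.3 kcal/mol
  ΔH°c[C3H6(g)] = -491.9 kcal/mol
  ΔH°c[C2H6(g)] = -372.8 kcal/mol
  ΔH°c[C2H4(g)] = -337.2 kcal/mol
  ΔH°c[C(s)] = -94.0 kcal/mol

ΔH = 57.8 kcal/mol

Using ΔH = Σ nΔHc°(reactants) − Σ nΔHc°(products):
= [2·(-372.8) + 1·(-94.0)] − [1·(-68.3) + 1·(-337.2) + 1·(-491.9)]
= 57.8 kcal/mol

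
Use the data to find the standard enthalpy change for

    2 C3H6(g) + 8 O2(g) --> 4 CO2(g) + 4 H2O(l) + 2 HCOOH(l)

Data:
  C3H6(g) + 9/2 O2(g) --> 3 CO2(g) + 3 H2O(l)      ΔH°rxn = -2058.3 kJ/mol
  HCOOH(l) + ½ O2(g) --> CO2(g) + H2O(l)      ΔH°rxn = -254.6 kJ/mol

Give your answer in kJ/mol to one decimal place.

ΔH°rxn = -3607.4 kJ/mol

equation 1 × 2: (2)·(-2058.3) = -4116.6 kJ/mol
equation 2 reversed and × 2: (-2)·(-254.6) = +509.2 kJ/mol
ΔH°rxn = (2)·(-2058.3) + (-2)·(-254.6) = -3607.4 kJ/mol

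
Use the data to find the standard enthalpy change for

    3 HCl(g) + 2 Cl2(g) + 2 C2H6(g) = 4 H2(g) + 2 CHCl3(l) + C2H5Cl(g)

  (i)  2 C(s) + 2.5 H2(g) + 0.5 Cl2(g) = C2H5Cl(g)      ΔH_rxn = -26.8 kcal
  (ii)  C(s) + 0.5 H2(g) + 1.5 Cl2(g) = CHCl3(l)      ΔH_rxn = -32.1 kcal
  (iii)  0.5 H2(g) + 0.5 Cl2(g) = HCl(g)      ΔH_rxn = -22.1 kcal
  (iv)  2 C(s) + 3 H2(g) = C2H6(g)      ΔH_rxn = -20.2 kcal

(i) as written (C2H5Cl(g) already on the product side): -26.8 kcal
(ii) × 2 (scale by 2 for the 2 CHCl3(l)): (2)·(-32.1) = -64.2 kcal
(iii) reversed and × 3 (HCl(g) must end up as a reactant; ×3 to match 3 HCl(g) in the target): (-3)·(-22.1) = +66.3 kcal
(iv) reversed and × 2 (C2H6(g) must end up as a reactant; scale by 2 for the 2 C2H6(g)): (-2)·(-20.2) = +40.4 kcal
Since enthalpy is a state function, ΔH_rxn = (-26.8) + (-64.2) + (+66.3) + (+40.4) = 15.7 kcal

ΔH_rxn = 15.7 kcal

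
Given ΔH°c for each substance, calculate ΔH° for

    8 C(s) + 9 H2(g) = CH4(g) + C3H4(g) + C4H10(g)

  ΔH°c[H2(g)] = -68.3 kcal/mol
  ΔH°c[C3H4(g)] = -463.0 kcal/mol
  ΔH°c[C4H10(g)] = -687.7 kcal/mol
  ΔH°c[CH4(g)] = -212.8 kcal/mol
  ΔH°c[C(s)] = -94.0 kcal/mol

With combustion enthalpies, reactants minus products:
= [8·(-94.0) + 9·(-68.3)] − [1·(-212.8) + 1·(-463.0) + 1·(-687.7)]
= -3.2 kcal/mol

ΔH° = -3.2 kcal/mol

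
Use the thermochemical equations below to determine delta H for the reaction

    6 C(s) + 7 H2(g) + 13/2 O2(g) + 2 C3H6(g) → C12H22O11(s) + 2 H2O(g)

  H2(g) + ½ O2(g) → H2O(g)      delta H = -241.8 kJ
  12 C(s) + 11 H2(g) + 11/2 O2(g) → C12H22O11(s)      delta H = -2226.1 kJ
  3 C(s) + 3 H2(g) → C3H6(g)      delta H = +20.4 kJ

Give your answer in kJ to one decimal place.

equation 1 × 2: (2)·(-241.8) = -483.6 kJ
equation 2 as written: -2226.1 kJ
equation 3 reversed and × 2: (-2)·(+20.4) = -40.8 kJ
delta H = (-483.6) + (-2226.1) + (-40.8) = -2750.5 kJ

delta H = -2750.5 kJ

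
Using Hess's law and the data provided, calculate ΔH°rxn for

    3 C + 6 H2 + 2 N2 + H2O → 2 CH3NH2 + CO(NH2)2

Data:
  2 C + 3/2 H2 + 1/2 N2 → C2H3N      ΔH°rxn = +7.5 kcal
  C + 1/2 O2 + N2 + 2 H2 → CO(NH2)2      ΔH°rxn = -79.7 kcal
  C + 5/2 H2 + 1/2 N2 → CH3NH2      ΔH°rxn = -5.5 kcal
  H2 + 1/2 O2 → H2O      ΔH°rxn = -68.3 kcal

ΔH°rxn = -22.4 kcal

equation 1: not needed (C2H3N appears nowhere else).
equation 2 as written (CO(NH2)2 already on the product side): -79.7 kcal
equation 3 × 2 (scale by 2 for the 2 CH3NH2): (2)·(-5.5) = -11.0 kcal
equation 4 reversed (H2O must end up as a reactant): +68.3 kcal
Since enthalpy is a state function, ΔH°rxn = (1)·(-79.7) + (2)·(-5.5) + (-1)·(-68.3) = -22.4 kcal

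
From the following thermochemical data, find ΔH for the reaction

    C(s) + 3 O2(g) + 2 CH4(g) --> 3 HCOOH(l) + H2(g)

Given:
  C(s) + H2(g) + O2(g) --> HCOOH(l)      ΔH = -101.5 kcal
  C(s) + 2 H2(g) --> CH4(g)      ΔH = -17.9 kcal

equation 1 × 3: (3)·(-101.5) = -304.5 kcal
equation 2 reversed and × 2: (-2)·(-17.9) = +35.8 kcal
Since enthalpy is a state function, ΔH = (3)·(-101.5) + (-2)·(-17.9) = -268.7 kcal

ΔH = -268.7 kcal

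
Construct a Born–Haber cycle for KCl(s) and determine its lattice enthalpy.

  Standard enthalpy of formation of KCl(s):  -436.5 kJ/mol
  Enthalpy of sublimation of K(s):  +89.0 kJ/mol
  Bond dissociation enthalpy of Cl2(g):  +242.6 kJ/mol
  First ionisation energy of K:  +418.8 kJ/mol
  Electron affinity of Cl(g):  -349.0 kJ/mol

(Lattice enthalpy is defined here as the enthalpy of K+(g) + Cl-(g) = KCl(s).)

ΔHf° = 1·ΔHsub + 1·(ΣIE) + 1/2·D(Cl2) + 1·EA + U
-436.5 = 1·(+89.0) + 1·(+418.8) + 1/2·(+242.6) + 1·(-349.0) + U
U = -436.5 − (+280.1) = -716.6 kJ/mol

U = -716.6 kJ/mol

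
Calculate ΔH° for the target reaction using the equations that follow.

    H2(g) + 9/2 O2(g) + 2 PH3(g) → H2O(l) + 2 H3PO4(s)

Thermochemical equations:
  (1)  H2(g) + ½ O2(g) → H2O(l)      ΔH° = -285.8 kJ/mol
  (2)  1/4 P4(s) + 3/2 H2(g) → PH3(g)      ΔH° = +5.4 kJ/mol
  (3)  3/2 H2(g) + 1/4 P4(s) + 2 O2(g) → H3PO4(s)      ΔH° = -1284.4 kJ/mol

(1) as written: -285.8 kJ/mol
(2) reversed and × 2: (-2)·(+5.4) = -10.8 kJ/mol
(3) × 2: (2)·(-1284.4) = -2568.8 kJ/mol
ΔH° = (-285.8) + (-10.8) + (-2568.8) = -2865.4 kJ/mol

ΔH° = -2865.4 kJ/mol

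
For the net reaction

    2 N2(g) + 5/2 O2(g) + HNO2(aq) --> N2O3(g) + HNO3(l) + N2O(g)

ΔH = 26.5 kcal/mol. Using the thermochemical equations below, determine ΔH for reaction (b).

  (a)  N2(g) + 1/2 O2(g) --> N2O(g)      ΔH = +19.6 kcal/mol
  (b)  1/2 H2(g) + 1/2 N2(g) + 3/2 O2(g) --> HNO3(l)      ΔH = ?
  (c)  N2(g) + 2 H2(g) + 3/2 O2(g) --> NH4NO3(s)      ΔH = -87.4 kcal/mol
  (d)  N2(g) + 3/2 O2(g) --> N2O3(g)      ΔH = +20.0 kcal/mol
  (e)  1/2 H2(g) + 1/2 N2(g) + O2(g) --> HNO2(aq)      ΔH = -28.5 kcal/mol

(a) as written (N2O(g) already on the product side): +19.6 kcal/mol
(b) as written (HNO3(l) already on the product side): contributes x
(c): not needed (NH4NO3(s) appears nowhere else).
(d) as written (N2O3(g) already on the product side): +20.0 kcal/mol
(e) reversed (reverse to put HNO2(aq) on the reactant side): +28.5 kcal/mol
+26.5 = (+19.6) + (+20.0) + (+28.5) + x
x = (+26.5 − (+68.1)) / (1) = -41.6 kcal/mol

ΔH = -41.6 kcal/mol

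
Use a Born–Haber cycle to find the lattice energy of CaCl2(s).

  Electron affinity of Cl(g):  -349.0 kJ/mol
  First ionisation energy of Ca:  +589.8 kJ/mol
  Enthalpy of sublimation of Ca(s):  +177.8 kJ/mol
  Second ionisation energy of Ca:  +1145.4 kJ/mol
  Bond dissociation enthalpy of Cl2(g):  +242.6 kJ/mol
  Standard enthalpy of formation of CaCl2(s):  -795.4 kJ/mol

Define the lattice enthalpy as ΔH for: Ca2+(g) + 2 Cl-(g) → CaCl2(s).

ΔHf° = 1·ΔHsub + 1·(ΣIE) + 1·D(Cl2) + 2·EA + U
-795.4 = 1·(+177.8) + 1·(+1735.2) + 1·(+242.6) + 2·(-349.0) + U
U = -795.4 − (+1457.6) = -2253.0 kJ/mol

U = -2253.0 kJ/mol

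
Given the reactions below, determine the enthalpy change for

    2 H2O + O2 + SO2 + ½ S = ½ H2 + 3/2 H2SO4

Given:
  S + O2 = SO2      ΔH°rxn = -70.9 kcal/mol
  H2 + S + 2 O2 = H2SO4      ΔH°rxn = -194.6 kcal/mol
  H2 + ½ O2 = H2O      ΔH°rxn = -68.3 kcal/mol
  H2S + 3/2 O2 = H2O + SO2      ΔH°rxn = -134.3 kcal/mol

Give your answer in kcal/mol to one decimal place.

equation 1 reversed: +70.9 kcal/mol
equation 2 × 3/2 (×3/2 to match 3/2 H2SO4 in the target): (3/2)·(-194.6) = -291.9 kcal/mol
equation 3 reversed and × 2: (-2)·(-68.3) = +136.6 kcal/mol
equation 4: not needed (H2S appears nowhere else).
ΔH°rxn = (+70.9) + (-291.9) + (+136.6) = -84.4 kcal/mol

ΔH°rxn = -84.4 kcal/mol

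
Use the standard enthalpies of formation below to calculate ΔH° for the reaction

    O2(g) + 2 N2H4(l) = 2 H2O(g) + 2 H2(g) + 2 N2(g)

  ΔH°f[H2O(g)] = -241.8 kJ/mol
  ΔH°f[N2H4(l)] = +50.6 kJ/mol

ΔH° = -584.8 kJ/mol

Products: 2·(-241.8) + 2·(+0.0) + 2·(+0.0) = -483.6
Reactants: 1·(+0.0) + 2·(+50.6) = +101.2
ΔH° = (-483.6) − (+101.2) = -584.8 kJ/mol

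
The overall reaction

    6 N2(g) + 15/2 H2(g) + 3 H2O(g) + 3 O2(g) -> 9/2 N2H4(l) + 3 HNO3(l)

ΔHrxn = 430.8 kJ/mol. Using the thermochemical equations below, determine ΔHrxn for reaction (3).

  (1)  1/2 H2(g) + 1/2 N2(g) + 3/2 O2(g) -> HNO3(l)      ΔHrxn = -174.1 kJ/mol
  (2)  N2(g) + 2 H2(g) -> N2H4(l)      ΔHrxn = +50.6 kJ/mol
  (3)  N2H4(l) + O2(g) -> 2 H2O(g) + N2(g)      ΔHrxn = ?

(1) × 3 (×3 to match 3 HNO3(l) in the target): (3)·(-174.1) = -522.3 kJ/mol
(2) × 3: (3)·(+50.6) = +151.8 kJ/mol
(3) reversed and × 3/2 (reverse to put H2O(g) on the reactant side; scale by 3/2 for the 3 H2O(g)): contributes −3/2·x
+430.8 = (-522.3) + (+151.8) − 3/2·x
x = (+430.8 − (-370.5)) / (-3/2) = -534.2 kJ/mol

ΔHrxn = -534.2 kJ/mol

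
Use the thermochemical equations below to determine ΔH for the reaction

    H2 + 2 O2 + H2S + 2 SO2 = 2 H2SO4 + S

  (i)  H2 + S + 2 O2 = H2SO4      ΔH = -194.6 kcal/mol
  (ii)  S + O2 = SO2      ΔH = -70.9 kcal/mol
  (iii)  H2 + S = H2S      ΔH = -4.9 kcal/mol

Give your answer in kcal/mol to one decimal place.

(i) × 2 (×2 to match 2 H2SO4 in the target): (2)·(-194.6) = -389.2 kcal/mol
(ii) reversed and × 2 (SO2 must end up as a reactant; ×2 to match 2 SO2 in the target): (-2)·(-70.9) = +141.8 kcal/mol
(iii) reversed (H2S must end up as a reactant): +4.9 kcal/mol
ΔH = (-389.2) + (+141.8) + (+4.9) = -242.5 kcal/mol

ΔH = -242.5 kcal/mol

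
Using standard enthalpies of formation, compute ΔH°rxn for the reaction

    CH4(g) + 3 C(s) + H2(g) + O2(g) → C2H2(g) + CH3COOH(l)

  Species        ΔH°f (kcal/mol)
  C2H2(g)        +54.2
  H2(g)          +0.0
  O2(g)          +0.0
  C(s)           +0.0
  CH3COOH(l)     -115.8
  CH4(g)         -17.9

ΔH°rxn = -43.7 kcal/mol

ΔH°rxn = Σ nΔHf°(products) − Σ nΔHf°(reactants).
Products: 1·(+54.2) + 1·(-115.8) = -61.6
Reactants: 1·(-17.9) + 3·(+0.0) + 1·(+0.0) + 1·(+0.0) = -17.9
ΔH°rxn = (-61.6) − (-17.9) = -43.7 kcal/mol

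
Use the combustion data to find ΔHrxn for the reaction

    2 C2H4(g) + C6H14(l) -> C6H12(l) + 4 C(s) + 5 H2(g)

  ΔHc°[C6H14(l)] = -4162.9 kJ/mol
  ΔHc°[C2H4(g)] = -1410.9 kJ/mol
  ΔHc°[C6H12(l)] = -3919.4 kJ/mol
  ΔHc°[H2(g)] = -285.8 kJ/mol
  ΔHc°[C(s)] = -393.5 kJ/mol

With combustion enthalpies, reactants minus products:
= [2·(-1410.9) + 1·(-4162.9)] − [1·(-3919.4) + 4·(-393.5) + 5·(-285.8)]
= -62.3 kJ/mol

ΔHrxn = -62.3 kJ/mol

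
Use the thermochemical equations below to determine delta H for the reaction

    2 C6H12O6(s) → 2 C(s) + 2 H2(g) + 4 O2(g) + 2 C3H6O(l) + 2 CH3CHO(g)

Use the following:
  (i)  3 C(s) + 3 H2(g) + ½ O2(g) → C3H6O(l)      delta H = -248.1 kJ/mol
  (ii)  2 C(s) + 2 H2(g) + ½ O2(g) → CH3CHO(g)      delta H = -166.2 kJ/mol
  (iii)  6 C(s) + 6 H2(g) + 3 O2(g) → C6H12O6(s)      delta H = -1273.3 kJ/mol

delta H = 1718.0 kJ/mol

(i) × 2: (2)·(-248.1) = -496.2 kJ/mol
(ii) × 2: (2)·(-166.2) = -332.4 kJ/mol
(iii) reversed and × 2: (-2)·(-1273.3) = +2546.6 kJ/mol
delta H = (-496.2) + (-332.4) + (+2546.6) = 1718.0 kJ/mol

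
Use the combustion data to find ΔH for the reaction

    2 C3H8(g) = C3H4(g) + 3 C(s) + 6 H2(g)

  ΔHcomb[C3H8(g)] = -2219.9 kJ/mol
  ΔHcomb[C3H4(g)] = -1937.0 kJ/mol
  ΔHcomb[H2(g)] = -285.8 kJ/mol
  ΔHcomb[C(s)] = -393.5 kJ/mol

Using ΔH = Σ nΔHc°(reactants) − Σ nΔHc°(products):
= [2·(-2219.9)] − [1·(-1937.0) + 3·(-393.5) + 6·(-285.8)]
= 392.5 kJ/mol

ΔH = 392.5 kJ/mol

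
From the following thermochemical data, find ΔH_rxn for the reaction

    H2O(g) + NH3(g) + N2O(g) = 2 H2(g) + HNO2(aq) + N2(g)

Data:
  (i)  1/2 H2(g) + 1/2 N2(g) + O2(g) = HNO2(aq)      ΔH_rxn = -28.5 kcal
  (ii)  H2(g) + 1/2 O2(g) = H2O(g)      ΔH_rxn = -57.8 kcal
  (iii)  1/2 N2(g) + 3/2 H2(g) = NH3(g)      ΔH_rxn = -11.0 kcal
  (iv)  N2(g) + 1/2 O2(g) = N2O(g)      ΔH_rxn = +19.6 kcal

(i) as written (HNO2(aq) already on the product side): -28.5 kcal
(ii) reversed (H2O(g) must end up as a reactant): +57.8 kcal
(iii) reversed (NH3(g) must end up as a reactant): +11.0 kcal
(iv) reversed (reverse to put N2O(g) on the reactant side): -19.6 kcal
By Hess's law, ΔH_rxn = (-28.5) + (+57.8) + (+11.0) + (-19.6) = 20.7 kcal

ΔH_rxn = 20.7 kcal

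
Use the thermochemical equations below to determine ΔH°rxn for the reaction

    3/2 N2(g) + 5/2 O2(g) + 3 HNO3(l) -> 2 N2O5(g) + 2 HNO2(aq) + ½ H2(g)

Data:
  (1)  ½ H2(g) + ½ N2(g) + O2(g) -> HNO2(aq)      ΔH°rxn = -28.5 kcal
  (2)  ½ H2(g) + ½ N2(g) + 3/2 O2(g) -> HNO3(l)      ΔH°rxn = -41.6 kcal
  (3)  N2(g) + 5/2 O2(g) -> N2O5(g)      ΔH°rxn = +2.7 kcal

(1) × 2: (2)·(-28.5) = -57.0 kcal
(2) reversed and × 3: (-3)·(-41.6) = +124.8 kcal
(3) × 2: (2)·(+2.7) = +5.4 kcal
Since enthalpy is a state function, ΔH°rxn = (-57.0) + (+124.8) + (+5.4) = 73.2 kcal

ΔH°rxn = 73.2 kcal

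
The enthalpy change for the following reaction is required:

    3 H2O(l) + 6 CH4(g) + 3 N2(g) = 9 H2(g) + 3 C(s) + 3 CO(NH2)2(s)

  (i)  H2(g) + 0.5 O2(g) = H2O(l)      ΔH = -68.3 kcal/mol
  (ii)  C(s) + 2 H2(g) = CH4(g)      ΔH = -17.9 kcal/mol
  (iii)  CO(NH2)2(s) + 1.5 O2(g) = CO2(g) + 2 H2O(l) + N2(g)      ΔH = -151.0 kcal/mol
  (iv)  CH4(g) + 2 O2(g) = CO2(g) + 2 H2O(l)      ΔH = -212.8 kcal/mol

(i) reversed and × 3: (-3)·(-68.3) = +204.9 kcal/mol
(ii) reversed and × 3: (-3)·(-17.9) = +53.7 kcal/mol
(iii) reversed and × 3: (-3)·(-151.0) = +453.0 kcal/mol
(iv) × 3: (3)·(-212.8) = -638.4 kcal/mol
ΔH = (-3)·(-68.3) + (-3)·(-17.9) + (-3)·(-151.0) + (3)·(-212.8) = 73.2 kcal/mol

ΔH = 73.2 kcal/mol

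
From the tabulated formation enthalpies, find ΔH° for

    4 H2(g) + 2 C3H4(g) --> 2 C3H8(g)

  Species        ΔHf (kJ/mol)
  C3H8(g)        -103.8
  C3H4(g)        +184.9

ΔH° = -577.4 kJ/mol

Products: 2·(-103.8) = -207.6
Reactants: 4·(+0.0) + 2·(+184.9) = +369.8
ΔH° = (-207.6) − (+369.8) = -577.4 kJ/mol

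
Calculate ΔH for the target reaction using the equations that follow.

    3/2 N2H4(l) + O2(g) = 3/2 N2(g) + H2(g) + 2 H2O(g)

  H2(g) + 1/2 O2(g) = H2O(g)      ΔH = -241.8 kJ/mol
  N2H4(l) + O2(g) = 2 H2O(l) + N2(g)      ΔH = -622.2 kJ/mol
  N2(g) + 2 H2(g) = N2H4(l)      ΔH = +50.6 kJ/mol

ΔH = -559.5 kJ/mol

equation 1 × 2: (2)·(-241.8) = -483.6 kJ/mol
equation 2: not needed.
equation 3 reversed and × 3/2: (-3/2)·(+50.6) = -75.9 kJ/mol
ΔH = (-483.6) + (-75.9) = -559.5 kJ/mol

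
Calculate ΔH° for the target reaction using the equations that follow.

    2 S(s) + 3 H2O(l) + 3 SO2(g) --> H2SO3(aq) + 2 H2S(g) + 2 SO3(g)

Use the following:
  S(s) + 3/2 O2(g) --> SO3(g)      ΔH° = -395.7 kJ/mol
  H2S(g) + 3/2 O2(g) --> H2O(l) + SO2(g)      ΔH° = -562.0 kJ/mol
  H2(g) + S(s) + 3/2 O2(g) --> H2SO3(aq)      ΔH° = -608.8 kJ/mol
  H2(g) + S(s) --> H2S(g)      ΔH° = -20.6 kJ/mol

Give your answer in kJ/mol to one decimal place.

equation 1 × 2: (2)·(-395.7) = -791.4 kJ/mol
equation 2 reversed and × 3: (-3)·(-562.0) = +1686.0 kJ/mol
equation 3 as written: -608.8 kJ/mol
equation 4 reversed: +20.6 kJ/mol
Since enthalpy is a state function, ΔH° = (2)·(-395.7) + (-3)·(-562.0) + (1)·(-608.8) + (-1)·(-20.6) = 306.4 kJ/mol

ΔH° = 306.4 kJ/mol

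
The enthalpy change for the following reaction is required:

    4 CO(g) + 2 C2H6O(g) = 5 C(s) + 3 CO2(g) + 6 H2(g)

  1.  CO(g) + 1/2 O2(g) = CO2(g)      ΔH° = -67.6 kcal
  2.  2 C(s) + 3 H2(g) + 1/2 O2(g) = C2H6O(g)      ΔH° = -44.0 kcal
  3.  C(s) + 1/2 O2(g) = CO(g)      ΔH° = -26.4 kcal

eq. 1 × 3 (×3 to match 3 CO2(g) in the target): (3)·(-67.6) = -202.8 kcal
eq. 2 reversed and × 2 (C2H6O(g) must end up as a reactant; ×2 to match 2 C2H6O(g) in the target): (-2)·(-44.0) = +88.0 kcal
eq. 3 reversed: +26.4 kcal
By Hess's law, ΔH° = (3)·(-67.6) + (-2)·(-44.0) + (-1)·(-26.4) = -88.4 kcal

ΔH° = -88.4 kcal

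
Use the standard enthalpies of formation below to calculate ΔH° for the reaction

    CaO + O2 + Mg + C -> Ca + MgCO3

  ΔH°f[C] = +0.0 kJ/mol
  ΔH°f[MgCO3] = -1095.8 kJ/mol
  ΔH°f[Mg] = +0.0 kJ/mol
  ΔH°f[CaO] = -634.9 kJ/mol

ΔH° = -460.9 kJ/mol

ΔH°rxn = Σ nΔHf°(products) − Σ nΔHf°(reactants).
Products: 1·(+0.0) + 1·(-1095.8) = -1095.8
Reactants: 1·(-634.9) + 1·(+0.0) + 1·(+0.0) + 1·(+0.0) = -634.9
ΔH° = (-1095.8) − (-634.9) = -460.9 kJ/mol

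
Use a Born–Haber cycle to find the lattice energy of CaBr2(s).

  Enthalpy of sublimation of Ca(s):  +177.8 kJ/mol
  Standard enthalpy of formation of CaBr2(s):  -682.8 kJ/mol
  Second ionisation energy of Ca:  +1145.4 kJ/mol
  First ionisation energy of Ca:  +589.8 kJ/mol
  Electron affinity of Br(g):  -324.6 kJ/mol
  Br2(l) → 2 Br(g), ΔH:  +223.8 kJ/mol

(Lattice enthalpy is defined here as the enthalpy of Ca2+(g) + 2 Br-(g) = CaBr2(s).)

U = -2170.4 kJ/mol

ΔHf° = 1·ΔHsub + 1·(ΣIE) + 1·D(Br2) + 2·EA + U
-682.8 = 1·(+177.8) + 1·(+1735.2) + 1·(+223.8) + 2·(-324.6) + U
U = -682.8 − (+1487.6) = -2170.4 kJ/mol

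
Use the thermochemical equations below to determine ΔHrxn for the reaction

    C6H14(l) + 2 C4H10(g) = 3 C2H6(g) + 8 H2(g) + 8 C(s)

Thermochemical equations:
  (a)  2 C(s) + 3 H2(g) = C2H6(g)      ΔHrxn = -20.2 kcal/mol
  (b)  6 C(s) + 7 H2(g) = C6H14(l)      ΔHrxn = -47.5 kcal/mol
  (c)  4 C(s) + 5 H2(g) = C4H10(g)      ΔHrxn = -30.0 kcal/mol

ΔHrxn = 46.9 kcal/mol

(a) × 3: (3)·(-20.2) = -60.6 kcal/mol
(b) reversed: +47.5 kcal/mol
(c) reversed and × 2: (-2)·(-30.0) = +60.0 kcal/mol
By Hess's law, ΔHrxn = (-60.6) + (+47.5) + (+60.0) = 46.9 kcal/mol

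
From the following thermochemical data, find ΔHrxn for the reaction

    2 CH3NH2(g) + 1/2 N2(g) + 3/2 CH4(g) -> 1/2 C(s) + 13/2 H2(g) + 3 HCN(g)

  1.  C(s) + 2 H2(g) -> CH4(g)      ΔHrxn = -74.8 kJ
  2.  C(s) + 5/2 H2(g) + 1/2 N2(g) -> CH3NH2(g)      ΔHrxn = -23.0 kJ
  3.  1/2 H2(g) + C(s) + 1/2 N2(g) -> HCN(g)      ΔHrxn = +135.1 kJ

ΔHrxn = 563.5 kJ

eq. 1 reversed and × 3/2: (-3/2)·(-74.8) = +112.2 kJ
eq. 2 reversed and × 2: (-2)·(-23.0) = +46.0 kJ
eq. 3 × 3: (3)·(+135.1) = +405.3 kJ
ΔHrxn = (-3/2)·(-74.8) + (-2)·(-23.0) + (3)·(+135.1) = 563.5 kJ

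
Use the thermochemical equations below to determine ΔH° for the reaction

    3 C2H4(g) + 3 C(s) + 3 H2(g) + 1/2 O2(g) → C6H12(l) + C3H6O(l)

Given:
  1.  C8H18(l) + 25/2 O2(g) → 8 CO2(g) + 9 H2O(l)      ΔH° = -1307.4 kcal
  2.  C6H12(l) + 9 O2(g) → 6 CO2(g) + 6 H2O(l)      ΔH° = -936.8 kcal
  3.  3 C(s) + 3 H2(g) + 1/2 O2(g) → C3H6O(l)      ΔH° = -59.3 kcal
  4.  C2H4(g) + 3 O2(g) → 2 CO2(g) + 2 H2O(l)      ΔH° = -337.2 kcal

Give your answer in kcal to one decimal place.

ΔH° = -134.1 kcal

eq. 1: not needed (C8H18(l) appears nowhere else).
eq. 2 reversed (C6H12(l) must end up as a product): +936.8 kcal
eq. 3 as written (C3H6O(l) already on the product side): -59.3 kcal
eq. 4 × 3 (scale by 3 for the 3 C2H4(g)): (3)·(-337.2) = -1011.6 kcal
ΔH° = (+936.8) + (-59.3) + (-1011.6) = -134.1 kcal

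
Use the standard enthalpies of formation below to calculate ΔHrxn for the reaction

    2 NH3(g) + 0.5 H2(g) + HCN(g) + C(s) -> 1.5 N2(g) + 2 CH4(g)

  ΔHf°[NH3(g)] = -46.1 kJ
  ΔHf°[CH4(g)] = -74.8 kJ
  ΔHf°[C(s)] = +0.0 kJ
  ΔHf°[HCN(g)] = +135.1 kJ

Products: 3/2·(+0.0) + 2·(-74.8) = -149.6
Reactants: 2·(-46.1) + 1/2·(+0.0) + 1·(+135.1) + 1·(+0.0) = +42.9
ΔHrxn = (-149.6) − (+42.9) = -192.5 kJ

ΔHrxn = -192.5 kJ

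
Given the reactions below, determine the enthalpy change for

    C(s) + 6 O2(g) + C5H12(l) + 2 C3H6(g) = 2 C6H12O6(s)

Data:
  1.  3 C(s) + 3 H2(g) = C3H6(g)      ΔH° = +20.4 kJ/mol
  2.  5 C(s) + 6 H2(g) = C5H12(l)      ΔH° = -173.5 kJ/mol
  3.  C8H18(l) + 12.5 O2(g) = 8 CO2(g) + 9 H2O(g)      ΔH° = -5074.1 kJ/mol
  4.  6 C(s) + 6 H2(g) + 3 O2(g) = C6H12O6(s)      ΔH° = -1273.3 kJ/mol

ΔH° = -2413.9 kJ/mol

eq. 1 reversed and × 2 (reverse to put C3H6(g) on the reactant side; scale by 2 for the 2 C3H6(g)): (-2)·(+20.4) = -40.8 kJ/mol
eq. 2 reversed (C5H12(l) must end up as a reactant): +173.5 kJ/mol
eq. 3: not needed (C8H18(l) appears nowhere else).
eq. 4 × 2 (×2 to match 2 C6H12O6(s) in the target): (2)·(-1273.3) = -2546.6 kJ/mol
By Hess's law, ΔH° = (-2)·(+20.4) + (-1)·(-173.5) + (2)·(-1273.3) = -2413.9 kJ/mol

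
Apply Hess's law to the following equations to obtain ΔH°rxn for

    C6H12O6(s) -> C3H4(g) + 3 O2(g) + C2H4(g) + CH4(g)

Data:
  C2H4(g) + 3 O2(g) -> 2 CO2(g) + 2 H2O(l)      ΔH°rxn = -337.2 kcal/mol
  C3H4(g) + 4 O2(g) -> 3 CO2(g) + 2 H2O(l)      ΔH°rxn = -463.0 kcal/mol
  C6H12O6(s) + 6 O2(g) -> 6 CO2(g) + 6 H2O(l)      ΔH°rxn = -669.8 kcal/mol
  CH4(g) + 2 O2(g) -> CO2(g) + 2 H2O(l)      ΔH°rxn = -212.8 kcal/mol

ΔH°rxn = 343.2 kcal/mol

equation 1 reversed (C2H4(g) must end up as a product): +337.2 kcal/mol
equation 2 reversed (C3H4(g) must end up as a product): +463.0 kcal/mol
equation 3 as written (C6H12O6(s) already on the reactant side): -669.8 kcal/mol
equation 4 reversed (reverse to put CH4(g) on the product side): +212.8 kcal/mol
ΔH°rxn = (-1)·(-337.2) + (-1)·(-463.0) + (1)·(-669.8) + (-1)·(-212.8) = 343.2 kcal/mol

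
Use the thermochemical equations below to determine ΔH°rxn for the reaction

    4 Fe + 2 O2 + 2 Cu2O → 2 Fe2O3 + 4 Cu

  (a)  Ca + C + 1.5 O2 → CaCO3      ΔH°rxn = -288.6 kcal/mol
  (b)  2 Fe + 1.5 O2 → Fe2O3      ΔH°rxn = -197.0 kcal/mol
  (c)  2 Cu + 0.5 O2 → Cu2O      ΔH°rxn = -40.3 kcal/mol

(a): not needed.
(b) × 2: (2)·(-197.0) = -394.0 kcal/mol
(c) reversed and × 2: (-2)·(-40.3) = +80.6 kcal/mol
ΔH°rxn = (2)·(-197.0) + (-2)·(-40.3) = -313.4 kcal/mol

ΔH°rxn = -313.4 kcal/mol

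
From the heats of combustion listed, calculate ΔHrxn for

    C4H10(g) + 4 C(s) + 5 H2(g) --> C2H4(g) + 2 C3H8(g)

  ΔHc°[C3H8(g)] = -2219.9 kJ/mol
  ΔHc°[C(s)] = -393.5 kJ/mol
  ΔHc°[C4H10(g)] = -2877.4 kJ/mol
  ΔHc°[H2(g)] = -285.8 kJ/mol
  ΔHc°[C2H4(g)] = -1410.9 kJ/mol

With combustion enthalpies, reactants minus products:
= [1·(-2877.4) + 4·(-393.5) + 5·(-285.8)] − [1·(-1410.9) + 2·(-2219.9)]
= -29.7 kJ/mol

ΔHrxn = -29.7 kJ/mol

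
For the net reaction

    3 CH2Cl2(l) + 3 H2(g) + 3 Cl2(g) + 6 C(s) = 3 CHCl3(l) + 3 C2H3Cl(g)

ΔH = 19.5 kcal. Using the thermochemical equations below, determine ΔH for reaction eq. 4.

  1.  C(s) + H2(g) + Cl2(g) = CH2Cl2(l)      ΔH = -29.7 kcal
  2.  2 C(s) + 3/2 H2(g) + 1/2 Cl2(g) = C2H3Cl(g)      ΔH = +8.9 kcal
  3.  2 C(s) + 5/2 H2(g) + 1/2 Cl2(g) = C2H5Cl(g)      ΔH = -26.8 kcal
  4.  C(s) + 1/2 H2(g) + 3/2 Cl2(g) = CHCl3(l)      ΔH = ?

eq. 1 reversed and × 3 (reverse to put CH2Cl2(l) on the reactant side; ×3 to match 3 CH2Cl2(l) in the target): (-3)·(-29.7) = +89.1 kcal
eq. 2 × 3 (×3 to match 3 C2H3Cl(g) in the target): (3)·(+8.9) = +26.7 kcal
eq. 3: not needed (C2H5Cl(g) appears nowhere else).
eq. 4 × 3 (×3 to match 3 CHCl3(l) in the target): contributes 3·x
+19.5 = (+89.1) + (+26.7) + 3·x
x = (+19.5 − (+115.8)) / (3) = -32.1 kcal

ΔH = -32.1 kcal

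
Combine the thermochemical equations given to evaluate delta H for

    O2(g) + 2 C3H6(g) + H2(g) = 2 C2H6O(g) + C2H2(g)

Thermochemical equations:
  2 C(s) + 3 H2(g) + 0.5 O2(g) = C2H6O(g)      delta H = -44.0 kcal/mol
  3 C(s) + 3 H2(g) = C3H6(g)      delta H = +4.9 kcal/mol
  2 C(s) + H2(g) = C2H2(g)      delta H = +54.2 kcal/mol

delta H = -43.6 kcal/mol

equation 1 × 2 (scale by 2 for the 2 C2H6O(g)): (2)·(-44.0) = -88.0 kcal/mol
equation 2 reversed and × 2 (C3H6(g) must end up as a reactant; ×2 to match 2 C3H6(g) in the target): (-2)·(+4.9) = -9.8 kcal/mol
equation 3 as written (C2H2(g) already on the product side): +54.2 kcal/mol
Summing the manipulated equations, delta H = (2)·(-44.0) + (-2)·(+4.9) + (1)·(+54.2) = -43.6 kcal/mol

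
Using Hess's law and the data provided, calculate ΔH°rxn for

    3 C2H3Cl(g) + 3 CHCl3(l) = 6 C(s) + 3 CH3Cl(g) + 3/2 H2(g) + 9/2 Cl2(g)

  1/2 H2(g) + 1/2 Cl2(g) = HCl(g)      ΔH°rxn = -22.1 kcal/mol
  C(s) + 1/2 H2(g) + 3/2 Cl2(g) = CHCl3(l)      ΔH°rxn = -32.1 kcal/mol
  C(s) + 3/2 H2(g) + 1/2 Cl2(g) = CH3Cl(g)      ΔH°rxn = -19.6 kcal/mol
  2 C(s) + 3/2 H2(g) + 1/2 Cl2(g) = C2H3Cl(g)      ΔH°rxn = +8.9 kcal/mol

ΔH°rxn = 10.8 kcal/mol

equation 1: not needed.
equation 2 reversed and × 3: (-3)·(-32.1) = +96.3 kcal/mol
equation 3 × 3: (3)·(-19.6) = -58.8 kcal/mol
equation 4 reversed and × 3: (-3)·(+8.9) = -26.7 kcal/mol
Combining the equations, ΔH°rxn = (-3)·(-32.1) + (3)·(-19.6) + (-3)·(+8.9) = 10.8 kcal/mol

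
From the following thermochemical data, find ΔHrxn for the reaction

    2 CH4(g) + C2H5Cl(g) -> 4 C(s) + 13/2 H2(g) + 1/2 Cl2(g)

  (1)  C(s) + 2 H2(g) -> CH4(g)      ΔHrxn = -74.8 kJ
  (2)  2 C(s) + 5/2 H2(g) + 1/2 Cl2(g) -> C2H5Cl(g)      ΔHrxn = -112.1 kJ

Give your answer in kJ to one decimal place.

ΔHrxn = 261.7 kJ

(1) reversed and × 2 (reverse to put CH4(g) on the reactant side; ×2 to match 2 CH4(g) in the target): (-2)·(-74.8) = +149.6 kJ
(2) reversed (reverse to put C2H5Cl(g) on the reactant side): +112.1 kJ
Summing the manipulated equations, ΔHrxn = (+149.6) + (+112.1) = 261.7 kJ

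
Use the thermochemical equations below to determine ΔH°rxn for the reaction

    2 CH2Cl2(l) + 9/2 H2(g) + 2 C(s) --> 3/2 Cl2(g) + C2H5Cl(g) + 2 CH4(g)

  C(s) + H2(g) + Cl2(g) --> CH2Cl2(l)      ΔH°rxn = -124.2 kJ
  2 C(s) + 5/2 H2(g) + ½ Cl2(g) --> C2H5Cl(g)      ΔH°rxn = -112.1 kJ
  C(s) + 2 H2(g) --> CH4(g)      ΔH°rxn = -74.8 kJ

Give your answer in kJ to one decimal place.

ΔH°rxn = -13.3 kJ

equation 1 reversed and × 2: (-2)·(-124.2) = +248.4 kJ
equation 2 as written: -112.1 kJ
equation 3 × 2: (2)·(-74.8) = -149.6 kJ
Since enthalpy is a state function, ΔH°rxn = (+248.4) + (-112.1) + (-149.6) = -13.3 kJ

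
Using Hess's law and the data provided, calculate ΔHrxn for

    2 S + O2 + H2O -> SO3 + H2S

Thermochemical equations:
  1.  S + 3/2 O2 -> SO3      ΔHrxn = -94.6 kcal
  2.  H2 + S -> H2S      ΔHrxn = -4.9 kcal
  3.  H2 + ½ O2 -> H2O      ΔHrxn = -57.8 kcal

ΔHrxn = -41.7 kcal

eq. 1 as written: -94.6 kcal
eq. 2 as written: -4.9 kcal
eq. 3 reversed: +57.8 kcal
Summing the manipulated equations, ΔHrxn = (1)·(-94.6) + (1)·(-4.9) + (-1)·(-57.8) = -41.7 kcal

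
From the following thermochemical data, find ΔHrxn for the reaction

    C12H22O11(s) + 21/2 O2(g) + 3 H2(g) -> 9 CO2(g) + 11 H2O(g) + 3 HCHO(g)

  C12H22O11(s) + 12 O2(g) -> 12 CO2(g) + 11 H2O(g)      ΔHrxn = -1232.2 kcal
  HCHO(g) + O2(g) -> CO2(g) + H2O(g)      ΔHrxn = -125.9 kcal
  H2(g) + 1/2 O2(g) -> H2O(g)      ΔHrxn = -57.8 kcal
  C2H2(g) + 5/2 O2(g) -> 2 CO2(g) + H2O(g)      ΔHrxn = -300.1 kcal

ΔHrxn = -1027.9 kcal

equation 1 as written (C12H22O11(s) already on the reactant side): -1232.2 kcal
equation 2 reversed and × 3 (HCHO(g) must end up as a product; scale by 3 for the 3 HCHO(g)): (-3)·(-125.9) = +377.7 kcal
equation 3 × 3 (×3 to match 3 H2(g) in the target): (3)·(-57.8) = -173.4 kcal
equation 4: not needed (C2H2(g) appears nowhere else).
ΔHrxn = (-1232.2) + (+377.7) + (-173.4) = -1027.9 kcal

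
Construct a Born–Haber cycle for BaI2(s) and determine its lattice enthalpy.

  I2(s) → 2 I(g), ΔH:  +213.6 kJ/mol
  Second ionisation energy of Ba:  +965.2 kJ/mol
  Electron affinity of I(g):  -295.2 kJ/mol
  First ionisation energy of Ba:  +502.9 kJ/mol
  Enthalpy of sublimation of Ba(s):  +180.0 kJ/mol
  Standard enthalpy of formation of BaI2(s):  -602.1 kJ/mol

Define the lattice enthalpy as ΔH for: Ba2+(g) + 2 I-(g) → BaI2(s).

ΔHf° = 1·ΔHsub + 1·(ΣIE) + 1·D(I2) + 2·EA + U
-602.1 = 1·(+180.0) + 1·(+1468.1) + 1·(+213.6) + 2·(-295.2) + U
U = -602.1 − (+1271.3) = -1873.4 kJ/mol

U = -1873.4 kJ/mol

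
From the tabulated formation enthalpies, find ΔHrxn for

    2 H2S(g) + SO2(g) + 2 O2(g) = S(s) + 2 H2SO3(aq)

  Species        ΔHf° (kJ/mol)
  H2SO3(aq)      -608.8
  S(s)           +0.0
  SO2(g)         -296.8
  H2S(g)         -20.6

Products: 1·(+0.0) + 2·(-608.8) = -1217.6
Reactants: 2·(-20.6) + 1·(-296.8) + 2·(+0.0) = -338.0
ΔHrxn = (-1217.6) − (-338.0) = -879.6 kJ/mol

ΔHrxn = -879.6 kJ/mol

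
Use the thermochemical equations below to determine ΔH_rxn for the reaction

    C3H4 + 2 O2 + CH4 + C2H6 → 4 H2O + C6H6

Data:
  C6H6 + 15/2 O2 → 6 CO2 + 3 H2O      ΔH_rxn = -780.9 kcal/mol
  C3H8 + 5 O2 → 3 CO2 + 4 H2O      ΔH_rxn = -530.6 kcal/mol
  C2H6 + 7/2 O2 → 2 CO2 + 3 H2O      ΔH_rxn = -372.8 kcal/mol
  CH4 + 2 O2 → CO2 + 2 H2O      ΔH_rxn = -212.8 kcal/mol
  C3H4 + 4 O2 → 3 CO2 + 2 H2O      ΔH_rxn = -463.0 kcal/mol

ΔH_rxn = -267.7 kcal/mol

equation 1 reversed (C6H6 must end up as a product): +780.9 kcal/mol
equation 2: not needed (C3H8 appears nowhere else).
equation 3 as written (C2H6 already on the reactant side): -372.8 kcal/mol
equation 4 as written (CH4 already on the reactant side): -212.8 kcal/mol
equation 5 as written (C3H4 already on the reactant side): -463.0 kcal/mol
ΔH_rxn = (-1)·(-780.9) + (1)·(-372.8) + (1)·(-212.8) + (1)·(-463.0) = -267.7 kcal/mol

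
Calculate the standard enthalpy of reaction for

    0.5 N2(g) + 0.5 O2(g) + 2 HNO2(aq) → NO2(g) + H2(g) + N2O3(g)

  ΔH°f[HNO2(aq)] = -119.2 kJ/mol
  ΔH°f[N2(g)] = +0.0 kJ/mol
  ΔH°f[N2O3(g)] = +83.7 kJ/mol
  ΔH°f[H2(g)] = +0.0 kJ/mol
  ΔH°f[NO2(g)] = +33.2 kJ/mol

ΔHrxn = 355.3 kJ/mol

Products: 1·(+33.2) + 1·(+0.0) + 1·(+83.7) = +116.9
Reactants: 1/2·(+0.0) + 1/2·(+0.0) + 2·(-119.2) = -238.4
ΔHrxn = (+116.9) − (-238.4) = 355.3 kJ/mol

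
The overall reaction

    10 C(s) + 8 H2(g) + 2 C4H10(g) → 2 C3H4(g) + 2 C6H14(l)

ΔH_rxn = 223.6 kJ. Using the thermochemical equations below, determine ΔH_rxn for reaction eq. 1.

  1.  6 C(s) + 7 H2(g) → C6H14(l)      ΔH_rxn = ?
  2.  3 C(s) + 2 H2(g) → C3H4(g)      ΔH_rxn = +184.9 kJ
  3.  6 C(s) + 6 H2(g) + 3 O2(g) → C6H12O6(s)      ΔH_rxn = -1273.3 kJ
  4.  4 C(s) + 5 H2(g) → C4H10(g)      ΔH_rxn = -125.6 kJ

ΔH_rxn = -198.7 kJ

eq. 1 × 2 (scale by 2 for the 2 C6H14(l)): contributes 2·x
eq. 2 × 2 (×2 to match 2 C3H4(g) in the target): (2)·(+184.9) = +369.8 kJ
eq. 3: not needed (C6H12O6(s) appears nowhere else).
eq. 4 reversed and × 2 (C4H10(g) must end up as a reactant; scale by 2 for the 2 C4H10(g)): (-2)·(-125.6) = +251.2 kJ
+223.6 = (+369.8) + (+251.2) + 2·x
x = (+223.6 − (+621.0)) / (2) = -198.7 kJ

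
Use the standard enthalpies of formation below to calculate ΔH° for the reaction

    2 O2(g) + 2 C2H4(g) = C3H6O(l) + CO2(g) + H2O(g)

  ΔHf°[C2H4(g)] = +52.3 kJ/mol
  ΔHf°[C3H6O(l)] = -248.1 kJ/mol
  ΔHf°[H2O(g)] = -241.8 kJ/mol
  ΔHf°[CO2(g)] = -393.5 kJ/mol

ΔH° = -988.0 kJ/mol

Products: 1·(-248.1) + 1·(-393.5) + 1·(-241.8) = -883.4
Reactants: 2·(+0.0) + 2·(+52.3) = +104.6
ΔH° = (-883.4) − (+104.6) = -988.0 kJ/mol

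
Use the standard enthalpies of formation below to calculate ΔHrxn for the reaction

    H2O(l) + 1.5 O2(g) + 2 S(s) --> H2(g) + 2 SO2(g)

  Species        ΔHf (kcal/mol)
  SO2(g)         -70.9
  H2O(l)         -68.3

ΔHrxn = -73.5 kcal/mol

ΔH°rxn = Σ nΔHf°(products) − Σ nΔHf°(reactants).
Products: 1·(+0.0) + 2·(-70.9) = -141.8
Reactants: 1·(-68.3) + 3/2·(+0.0) + 2·(+0.0) = -68.3
ΔHrxn = (-141.8) − (-68.3) = -73.5 kcal/mol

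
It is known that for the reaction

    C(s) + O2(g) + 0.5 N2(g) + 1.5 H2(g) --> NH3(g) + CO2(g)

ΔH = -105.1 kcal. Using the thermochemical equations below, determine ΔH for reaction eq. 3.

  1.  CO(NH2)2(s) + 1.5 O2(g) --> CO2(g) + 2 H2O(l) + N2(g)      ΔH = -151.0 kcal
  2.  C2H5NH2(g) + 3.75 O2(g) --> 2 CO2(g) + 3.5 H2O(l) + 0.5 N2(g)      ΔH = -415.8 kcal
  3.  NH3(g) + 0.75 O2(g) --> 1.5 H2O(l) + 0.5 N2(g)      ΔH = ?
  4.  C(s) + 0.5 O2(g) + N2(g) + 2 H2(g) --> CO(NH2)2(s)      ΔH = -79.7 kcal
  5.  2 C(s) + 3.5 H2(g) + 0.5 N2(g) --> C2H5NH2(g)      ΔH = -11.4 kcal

eq. 1 reversed: +151.0 kcal
eq. 2 as written: -415.8 kcal
eq. 3 reversed: contributes −x
eq. 4 reversed: +79.7 kcal
eq. 5 as written: -11.4 kcal
-105.1 = (+151.0) + (-415.8) + (+79.7) + (-11.4) − x
x = (-105.1 − (-196.5)) / (-1) = -91.4 kcal

ΔH = -91.4 kcal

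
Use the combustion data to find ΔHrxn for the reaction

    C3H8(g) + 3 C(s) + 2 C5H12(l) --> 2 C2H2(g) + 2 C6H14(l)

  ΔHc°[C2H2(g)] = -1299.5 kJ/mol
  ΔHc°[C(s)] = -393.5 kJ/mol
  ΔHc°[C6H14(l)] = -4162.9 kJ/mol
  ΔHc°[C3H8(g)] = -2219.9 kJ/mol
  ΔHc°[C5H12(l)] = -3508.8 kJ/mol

ΔHrxn = 506.8 kJ/mol

Using ΔH = Σ nΔHc°(reactants) − Σ nΔHc°(products):
= [1·(-2219.9) + 3·(-393.5) + 2·(-3508.8)] − [2·(-1299.5) + 2·(-4162.9)]
= 506.8 kJ/mol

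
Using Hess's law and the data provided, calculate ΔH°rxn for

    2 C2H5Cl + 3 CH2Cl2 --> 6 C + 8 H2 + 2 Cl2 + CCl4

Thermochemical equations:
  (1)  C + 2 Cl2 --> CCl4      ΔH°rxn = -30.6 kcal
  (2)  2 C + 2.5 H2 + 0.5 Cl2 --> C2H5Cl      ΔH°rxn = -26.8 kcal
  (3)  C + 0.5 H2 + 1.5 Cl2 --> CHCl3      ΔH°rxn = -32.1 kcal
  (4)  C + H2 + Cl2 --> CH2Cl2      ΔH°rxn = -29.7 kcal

(1) as written: -30.6 kcal
(2) reversed and × 2: (-2)·(-26.8) = +53.6 kcal
(3): not needed.
(4) reversed and × 3: (-3)·(-29.7) = +89.1 kcal
Summing the manipulated equations, ΔH°rxn = (1)·(-30.6) + (-2)·(-26.8) + (-3)·(-29.7) = 112.1 kcal

ΔH°rxn = 112.1 kcal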